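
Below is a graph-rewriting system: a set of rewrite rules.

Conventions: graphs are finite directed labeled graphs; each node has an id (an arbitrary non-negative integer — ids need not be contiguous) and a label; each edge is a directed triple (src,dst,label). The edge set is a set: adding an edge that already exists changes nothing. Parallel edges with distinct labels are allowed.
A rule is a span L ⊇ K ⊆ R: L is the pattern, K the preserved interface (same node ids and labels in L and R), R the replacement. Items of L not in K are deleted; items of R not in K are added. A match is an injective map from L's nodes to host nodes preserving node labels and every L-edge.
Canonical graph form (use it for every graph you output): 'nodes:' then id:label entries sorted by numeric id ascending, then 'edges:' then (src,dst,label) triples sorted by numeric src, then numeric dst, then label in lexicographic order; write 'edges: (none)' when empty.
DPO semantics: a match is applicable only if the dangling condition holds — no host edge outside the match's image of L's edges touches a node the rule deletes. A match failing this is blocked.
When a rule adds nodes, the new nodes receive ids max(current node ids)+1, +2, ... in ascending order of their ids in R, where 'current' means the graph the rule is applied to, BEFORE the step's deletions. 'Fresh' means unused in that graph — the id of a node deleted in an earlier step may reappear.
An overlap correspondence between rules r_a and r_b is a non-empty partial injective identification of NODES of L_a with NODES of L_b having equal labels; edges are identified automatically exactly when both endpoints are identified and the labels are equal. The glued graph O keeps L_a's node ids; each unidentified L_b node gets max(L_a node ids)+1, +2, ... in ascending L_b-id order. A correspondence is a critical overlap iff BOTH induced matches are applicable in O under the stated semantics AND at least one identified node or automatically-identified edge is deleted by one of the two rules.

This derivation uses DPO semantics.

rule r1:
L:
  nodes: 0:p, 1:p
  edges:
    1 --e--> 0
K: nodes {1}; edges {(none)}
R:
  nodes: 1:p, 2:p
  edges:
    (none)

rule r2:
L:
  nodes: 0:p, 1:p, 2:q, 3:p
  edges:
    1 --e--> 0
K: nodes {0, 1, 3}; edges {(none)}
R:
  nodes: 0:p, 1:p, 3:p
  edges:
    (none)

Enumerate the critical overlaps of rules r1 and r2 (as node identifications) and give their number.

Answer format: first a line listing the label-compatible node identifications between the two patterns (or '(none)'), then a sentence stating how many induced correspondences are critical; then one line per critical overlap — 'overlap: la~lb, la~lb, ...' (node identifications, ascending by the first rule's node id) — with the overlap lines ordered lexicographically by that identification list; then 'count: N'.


label-compatible node identifications between L(r1) and L(r2): 0~0, 0~1, 0~3, 1~0, 1~1, 1~3
4 of the induced correspondences are critical overlaps of r1 and r2.
overlap: 0~0, 1~1
overlap: 0~3
overlap: 0~3, 1~0
overlap: 0~3, 1~1
count: 4


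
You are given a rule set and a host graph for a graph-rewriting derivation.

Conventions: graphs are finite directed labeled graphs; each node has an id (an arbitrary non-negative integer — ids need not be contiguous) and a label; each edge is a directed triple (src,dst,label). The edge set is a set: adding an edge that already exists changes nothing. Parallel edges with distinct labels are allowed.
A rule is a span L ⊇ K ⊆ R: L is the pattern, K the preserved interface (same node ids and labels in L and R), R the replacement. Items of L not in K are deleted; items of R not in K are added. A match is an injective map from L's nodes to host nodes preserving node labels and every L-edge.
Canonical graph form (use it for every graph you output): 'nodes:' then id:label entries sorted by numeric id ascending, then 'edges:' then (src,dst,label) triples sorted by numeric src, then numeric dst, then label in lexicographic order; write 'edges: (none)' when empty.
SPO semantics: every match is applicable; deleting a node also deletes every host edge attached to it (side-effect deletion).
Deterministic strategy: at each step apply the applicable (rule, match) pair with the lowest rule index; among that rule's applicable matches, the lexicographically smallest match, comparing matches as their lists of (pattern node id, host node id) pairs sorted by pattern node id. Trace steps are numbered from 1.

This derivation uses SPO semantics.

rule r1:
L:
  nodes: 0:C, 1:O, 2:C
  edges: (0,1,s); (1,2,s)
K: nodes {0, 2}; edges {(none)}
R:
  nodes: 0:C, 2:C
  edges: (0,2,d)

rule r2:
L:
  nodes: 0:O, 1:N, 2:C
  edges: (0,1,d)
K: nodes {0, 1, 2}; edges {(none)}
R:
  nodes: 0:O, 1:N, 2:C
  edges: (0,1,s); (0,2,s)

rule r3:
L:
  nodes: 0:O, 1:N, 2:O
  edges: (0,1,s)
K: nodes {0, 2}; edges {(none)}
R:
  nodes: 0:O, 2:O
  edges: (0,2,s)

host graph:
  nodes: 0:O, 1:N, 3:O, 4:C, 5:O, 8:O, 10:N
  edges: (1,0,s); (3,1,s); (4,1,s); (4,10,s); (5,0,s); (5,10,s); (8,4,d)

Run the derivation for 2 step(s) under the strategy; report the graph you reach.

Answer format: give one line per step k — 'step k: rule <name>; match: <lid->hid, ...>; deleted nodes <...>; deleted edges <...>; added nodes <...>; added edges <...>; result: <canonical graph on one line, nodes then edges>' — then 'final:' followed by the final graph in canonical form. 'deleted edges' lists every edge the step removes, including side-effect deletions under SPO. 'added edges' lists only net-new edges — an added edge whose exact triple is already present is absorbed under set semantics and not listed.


step 1: rule r3; match: 0->3, 1->1, 2->0; deleted nodes 1; deleted edges (1,0,s); (3,1,s); (4,1,s); added nodes (none); added edges (3,0,s); result: nodes: 0:O, 3:O, 4:C, 5:O, 8:O, 10:N edges: (3,0,s); (4,10,s); (5,0,s); (5,10,s); (8,4,d)
step 2: rule r3; match: 0->5, 1->10, 2->0; deleted nodes 10; deleted edges (4,10,s); (5,10,s); added nodes (none); added edges (none); result: nodes: 0:O, 3:O, 4:C, 5:O, 8:O edges: (3,0,s); (5,0,s); (8,4,d)
final:
nodes: 0:O, 3:O, 4:C, 5:O, 8:O
edges: (3,0,s); (5,0,s); (8,4,d)


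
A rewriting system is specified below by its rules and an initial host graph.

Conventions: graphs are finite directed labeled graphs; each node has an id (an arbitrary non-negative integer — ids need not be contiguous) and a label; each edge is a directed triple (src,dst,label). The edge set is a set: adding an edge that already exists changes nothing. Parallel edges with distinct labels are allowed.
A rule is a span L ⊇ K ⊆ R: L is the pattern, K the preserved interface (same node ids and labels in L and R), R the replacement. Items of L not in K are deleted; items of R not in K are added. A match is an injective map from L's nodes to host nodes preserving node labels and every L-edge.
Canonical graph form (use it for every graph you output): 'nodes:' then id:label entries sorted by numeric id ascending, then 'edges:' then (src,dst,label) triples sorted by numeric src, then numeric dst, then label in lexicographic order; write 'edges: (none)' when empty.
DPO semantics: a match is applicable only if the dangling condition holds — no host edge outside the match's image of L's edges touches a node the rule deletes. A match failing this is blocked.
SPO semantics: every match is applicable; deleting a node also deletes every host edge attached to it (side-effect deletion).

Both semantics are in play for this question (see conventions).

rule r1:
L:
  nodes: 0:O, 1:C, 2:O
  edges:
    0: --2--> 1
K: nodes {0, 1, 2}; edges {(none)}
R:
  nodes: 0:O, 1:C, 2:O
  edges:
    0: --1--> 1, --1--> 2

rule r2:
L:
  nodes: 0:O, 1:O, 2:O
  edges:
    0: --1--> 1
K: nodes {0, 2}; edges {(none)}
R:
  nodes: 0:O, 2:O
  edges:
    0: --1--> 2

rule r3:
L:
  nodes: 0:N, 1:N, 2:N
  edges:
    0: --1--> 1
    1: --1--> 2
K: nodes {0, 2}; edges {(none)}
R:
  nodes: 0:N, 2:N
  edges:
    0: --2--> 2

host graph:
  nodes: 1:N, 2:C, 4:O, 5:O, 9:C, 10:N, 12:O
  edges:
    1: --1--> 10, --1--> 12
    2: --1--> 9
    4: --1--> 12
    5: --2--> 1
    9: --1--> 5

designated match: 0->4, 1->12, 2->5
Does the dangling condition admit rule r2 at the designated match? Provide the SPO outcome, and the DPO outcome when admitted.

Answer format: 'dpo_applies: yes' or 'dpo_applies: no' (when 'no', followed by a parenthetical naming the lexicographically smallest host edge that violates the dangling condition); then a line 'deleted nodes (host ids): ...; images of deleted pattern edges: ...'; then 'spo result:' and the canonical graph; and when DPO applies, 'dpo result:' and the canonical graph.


dpo_applies: no
(the rule deletes node 12, which keeps host edge (1,12,1) outside the match image — the dangling condition fails, DPO blocks; SPO proceeds and side-deletes such edges)
deleted nodes (host ids): 12; images of deleted pattern edges: (4,12,1)
spo result:
nodes: 1:N, 2:C, 4:O, 5:O, 9:C, 10:N
edges: (1,10,1); (2,9,1); (4,5,1); (5,1,2); (9,5,1)


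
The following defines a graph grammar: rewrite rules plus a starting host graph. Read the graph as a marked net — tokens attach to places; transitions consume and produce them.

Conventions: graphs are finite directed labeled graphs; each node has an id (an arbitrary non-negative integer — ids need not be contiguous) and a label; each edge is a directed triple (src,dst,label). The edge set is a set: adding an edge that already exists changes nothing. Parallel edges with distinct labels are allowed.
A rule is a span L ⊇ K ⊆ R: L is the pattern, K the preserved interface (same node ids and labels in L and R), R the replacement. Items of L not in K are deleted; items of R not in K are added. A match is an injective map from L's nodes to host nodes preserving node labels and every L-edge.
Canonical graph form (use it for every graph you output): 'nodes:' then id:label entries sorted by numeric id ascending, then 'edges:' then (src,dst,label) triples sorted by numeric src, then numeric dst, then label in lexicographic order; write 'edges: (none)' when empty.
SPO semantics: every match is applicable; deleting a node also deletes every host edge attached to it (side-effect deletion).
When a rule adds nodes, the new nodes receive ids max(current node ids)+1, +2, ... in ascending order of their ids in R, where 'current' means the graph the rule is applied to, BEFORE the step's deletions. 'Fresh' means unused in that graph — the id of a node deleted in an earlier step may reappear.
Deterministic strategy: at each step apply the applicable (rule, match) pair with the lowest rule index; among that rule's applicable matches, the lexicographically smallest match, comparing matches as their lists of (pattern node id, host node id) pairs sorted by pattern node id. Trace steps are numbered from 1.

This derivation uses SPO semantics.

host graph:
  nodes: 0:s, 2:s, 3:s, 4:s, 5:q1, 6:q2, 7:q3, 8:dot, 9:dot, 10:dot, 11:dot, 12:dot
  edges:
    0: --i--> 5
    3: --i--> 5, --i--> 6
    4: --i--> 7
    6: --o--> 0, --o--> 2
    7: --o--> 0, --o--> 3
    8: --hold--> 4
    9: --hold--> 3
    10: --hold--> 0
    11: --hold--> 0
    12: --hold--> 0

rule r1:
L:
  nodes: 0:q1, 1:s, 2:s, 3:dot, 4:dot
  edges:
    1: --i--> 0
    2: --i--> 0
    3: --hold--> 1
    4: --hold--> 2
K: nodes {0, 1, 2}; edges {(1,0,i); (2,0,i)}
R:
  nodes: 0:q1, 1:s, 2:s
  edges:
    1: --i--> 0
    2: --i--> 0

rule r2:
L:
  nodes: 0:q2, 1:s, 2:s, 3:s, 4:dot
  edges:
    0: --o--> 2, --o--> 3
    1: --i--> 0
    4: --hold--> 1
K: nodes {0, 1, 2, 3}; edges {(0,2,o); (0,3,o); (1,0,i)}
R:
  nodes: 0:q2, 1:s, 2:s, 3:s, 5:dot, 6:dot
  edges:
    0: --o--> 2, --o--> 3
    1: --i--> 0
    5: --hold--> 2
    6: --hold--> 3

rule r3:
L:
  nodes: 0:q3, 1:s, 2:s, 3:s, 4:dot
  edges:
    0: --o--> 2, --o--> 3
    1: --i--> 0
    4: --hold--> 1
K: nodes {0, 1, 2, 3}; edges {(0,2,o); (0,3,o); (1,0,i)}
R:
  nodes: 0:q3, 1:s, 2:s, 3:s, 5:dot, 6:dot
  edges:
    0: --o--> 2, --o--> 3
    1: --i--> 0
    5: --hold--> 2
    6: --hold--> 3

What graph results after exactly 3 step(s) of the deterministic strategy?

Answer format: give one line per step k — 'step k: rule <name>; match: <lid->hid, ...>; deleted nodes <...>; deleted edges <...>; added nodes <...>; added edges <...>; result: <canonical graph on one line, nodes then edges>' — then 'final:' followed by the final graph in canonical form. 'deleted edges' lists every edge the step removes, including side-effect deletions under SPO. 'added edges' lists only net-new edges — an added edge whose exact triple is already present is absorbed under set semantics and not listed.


step 1: rule r1; match: 0->5, 1->0, 2->3, 3->10, 4->9; deleted nodes 9, 10; deleted edges (9,3,hold); (10,0,hold); added nodes (none); added edges (none); result: nodes: 0:s, 2:s, 3:s, 4:s, 5:q1, 6:q2, 7:q3, 8:dot, 11:dot, 12:dot edges: (0,5,i); (3,5,i); (3,6,i); (4,7,i); (6,0,o); (6,2,o); (7,0,o); (7,3,o); (8,4,hold); (11,0,hold); (12,0,hold)
step 2: rule r3; match: 0->7, 1->4, 2->0, 3->3, 4->8; deleted nodes 8; deleted edges (8,4,hold); added nodes 13, 14; added edges (13,0,hold); (14,3,hold); result: nodes: 0:s, 2:s, 3:s, 4:s, 5:q1, 6:q2, 7:q3, 11:dot, 12:dot, 13:dot, 14:dot edges: (0,5,i); (3,5,i); (3,6,i); (4,7,i); (6,0,o); (6,2,o); (7,0,o); (7,3,o); (11,0,hold); (12,0,hold); (13,0,hold); (14,3,hold)
step 3: rule r1; match: 0->5, 1->0, 2->3, 3->11, 4->14; deleted nodes 11, 14; deleted edges (11,0,hold); (14,3,hold); added nodes (none); added edges (none); result: nodes: 0:s, 2:s, 3:s, 4:s, 5:q1, 6:q2, 7:q3, 12:dot, 13:dot edges: (0,5,i); (3,5,i); (3,6,i); (4,7,i); (6,0,o); (6,2,o); (7,0,o); (7,3,o); (12,0,hold); (13,0,hold)
final:
nodes: 0:s, 2:s, 3:s, 4:s, 5:q1, 6:q2, 7:q3, 12:dot, 13:dot
edges: (0,5,i); (3,5,i); (3,6,i); (4,7,i); (6,0,o); (6,2,o); (7,0,o); (7,3,o); (12,0,hold); (13,0,hold)


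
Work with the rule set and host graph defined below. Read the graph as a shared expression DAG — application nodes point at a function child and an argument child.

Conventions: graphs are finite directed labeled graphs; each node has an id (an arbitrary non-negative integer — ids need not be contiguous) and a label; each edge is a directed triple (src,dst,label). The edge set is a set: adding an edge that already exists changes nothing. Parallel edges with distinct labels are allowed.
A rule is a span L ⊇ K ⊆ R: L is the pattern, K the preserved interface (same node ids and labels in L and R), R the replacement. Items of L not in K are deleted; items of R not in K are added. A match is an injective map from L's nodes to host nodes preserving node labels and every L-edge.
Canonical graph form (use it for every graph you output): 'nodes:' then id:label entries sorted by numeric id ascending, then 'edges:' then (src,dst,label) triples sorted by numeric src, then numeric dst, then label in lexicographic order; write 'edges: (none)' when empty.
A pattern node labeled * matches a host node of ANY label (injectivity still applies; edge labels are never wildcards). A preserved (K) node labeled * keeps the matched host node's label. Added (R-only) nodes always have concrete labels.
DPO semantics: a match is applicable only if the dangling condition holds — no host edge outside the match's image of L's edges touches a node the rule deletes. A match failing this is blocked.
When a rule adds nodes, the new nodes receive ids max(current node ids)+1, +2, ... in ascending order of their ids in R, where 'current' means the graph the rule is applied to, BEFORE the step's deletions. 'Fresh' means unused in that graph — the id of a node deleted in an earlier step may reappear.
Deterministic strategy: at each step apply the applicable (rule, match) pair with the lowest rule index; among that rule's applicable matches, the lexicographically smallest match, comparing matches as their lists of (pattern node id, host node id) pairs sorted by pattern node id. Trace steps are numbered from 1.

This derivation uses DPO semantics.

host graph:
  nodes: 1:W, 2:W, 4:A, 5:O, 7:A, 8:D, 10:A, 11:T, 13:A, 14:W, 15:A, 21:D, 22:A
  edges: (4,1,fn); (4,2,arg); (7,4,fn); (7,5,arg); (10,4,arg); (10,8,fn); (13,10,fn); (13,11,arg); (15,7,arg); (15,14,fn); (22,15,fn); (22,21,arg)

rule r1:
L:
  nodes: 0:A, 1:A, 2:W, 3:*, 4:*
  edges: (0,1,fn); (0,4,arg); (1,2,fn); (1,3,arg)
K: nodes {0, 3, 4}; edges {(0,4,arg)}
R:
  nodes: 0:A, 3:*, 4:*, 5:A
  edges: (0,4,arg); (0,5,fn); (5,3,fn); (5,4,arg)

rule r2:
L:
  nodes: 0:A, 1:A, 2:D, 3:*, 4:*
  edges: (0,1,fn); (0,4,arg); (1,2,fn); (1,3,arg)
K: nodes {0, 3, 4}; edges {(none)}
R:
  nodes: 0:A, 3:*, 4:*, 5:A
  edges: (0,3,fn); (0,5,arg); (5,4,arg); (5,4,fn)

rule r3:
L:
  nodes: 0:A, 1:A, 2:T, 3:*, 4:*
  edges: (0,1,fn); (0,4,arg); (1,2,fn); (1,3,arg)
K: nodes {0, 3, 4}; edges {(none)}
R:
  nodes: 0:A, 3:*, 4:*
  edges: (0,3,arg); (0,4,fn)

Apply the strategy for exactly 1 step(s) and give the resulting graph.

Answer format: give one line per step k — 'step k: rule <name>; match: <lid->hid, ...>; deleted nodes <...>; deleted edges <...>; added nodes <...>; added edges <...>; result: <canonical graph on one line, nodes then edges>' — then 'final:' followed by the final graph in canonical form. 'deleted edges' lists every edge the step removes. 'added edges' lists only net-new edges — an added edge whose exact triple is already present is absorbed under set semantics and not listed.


step 1: rule r1; match: 0->22, 1->15, 2->14, 3->7, 4->21; deleted nodes 14, 15; deleted edges (15,7,arg); (15,14,fn); (22,15,fn); added nodes 23; added edges (22,23,fn); (23,7,fn); (23,21,arg); result: nodes: 1:W, 2:W, 4:A, 5:O, 7:A, 8:D, 10:A, 11:T, 13:A, 21:D, 22:A, 23:A edges: (4,1,fn); (4,2,arg); (7,4,fn); (7,5,arg); (10,4,arg); (10,8,fn); (13,10,fn); (13,11,arg); (22,21,arg); (22,23,fn); (23,7,fn); (23,21,arg)
final:
nodes: 1:W, 2:W, 4:A, 5:O, 7:A, 8:D, 10:A, 11:T, 13:A, 21:D, 22:A, 23:A
edges: (4,1,fn); (4,2,arg); (7,4,fn); (7,5,arg); (10,4,arg); (10,8,fn); (13,10,fn); (13,11,arg); (22,21,arg); (22,23,fn); (23,7,fn); (23,21,arg)


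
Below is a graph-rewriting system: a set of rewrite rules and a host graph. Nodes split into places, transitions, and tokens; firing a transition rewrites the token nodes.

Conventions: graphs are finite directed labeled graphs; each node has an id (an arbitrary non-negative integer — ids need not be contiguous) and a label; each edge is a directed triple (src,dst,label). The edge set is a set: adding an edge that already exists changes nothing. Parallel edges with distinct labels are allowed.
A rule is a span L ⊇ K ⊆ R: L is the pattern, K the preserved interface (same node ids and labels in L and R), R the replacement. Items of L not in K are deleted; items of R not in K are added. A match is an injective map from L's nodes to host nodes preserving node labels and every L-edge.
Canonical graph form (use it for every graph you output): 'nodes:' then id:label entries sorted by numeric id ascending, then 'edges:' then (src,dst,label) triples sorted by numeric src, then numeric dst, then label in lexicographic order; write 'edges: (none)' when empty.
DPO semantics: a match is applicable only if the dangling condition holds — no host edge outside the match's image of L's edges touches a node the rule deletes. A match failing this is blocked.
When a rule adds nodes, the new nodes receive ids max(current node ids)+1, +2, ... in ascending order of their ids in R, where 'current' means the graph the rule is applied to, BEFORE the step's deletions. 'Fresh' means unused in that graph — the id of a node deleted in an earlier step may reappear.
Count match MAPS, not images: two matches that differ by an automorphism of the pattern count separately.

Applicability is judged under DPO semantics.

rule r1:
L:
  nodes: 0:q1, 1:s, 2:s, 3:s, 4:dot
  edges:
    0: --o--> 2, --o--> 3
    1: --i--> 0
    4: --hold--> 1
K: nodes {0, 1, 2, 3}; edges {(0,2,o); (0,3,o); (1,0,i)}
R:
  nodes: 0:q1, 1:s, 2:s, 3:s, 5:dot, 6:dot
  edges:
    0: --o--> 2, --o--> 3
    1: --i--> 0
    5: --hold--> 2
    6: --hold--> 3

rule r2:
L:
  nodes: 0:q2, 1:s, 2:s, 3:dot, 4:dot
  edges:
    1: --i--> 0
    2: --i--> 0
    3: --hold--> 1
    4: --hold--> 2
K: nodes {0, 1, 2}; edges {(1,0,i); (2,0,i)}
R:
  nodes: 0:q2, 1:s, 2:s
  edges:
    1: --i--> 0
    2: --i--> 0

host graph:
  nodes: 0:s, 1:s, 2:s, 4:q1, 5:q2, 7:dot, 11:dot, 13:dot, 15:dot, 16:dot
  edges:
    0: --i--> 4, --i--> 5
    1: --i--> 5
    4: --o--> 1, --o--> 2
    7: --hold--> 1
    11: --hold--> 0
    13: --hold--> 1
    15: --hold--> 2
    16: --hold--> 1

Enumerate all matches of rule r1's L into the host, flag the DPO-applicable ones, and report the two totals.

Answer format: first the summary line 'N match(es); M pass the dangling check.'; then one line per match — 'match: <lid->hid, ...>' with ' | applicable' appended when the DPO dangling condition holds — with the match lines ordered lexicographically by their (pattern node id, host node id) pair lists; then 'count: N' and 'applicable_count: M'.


2 match(es); 2 pass the dangling check.
match: 0->4, 1->0, 2->1, 3->2, 4->11 | applicable
match: 0->4, 1->0, 2->2, 3->1, 4->11 | applicable
count: 2
applicable_count: 2


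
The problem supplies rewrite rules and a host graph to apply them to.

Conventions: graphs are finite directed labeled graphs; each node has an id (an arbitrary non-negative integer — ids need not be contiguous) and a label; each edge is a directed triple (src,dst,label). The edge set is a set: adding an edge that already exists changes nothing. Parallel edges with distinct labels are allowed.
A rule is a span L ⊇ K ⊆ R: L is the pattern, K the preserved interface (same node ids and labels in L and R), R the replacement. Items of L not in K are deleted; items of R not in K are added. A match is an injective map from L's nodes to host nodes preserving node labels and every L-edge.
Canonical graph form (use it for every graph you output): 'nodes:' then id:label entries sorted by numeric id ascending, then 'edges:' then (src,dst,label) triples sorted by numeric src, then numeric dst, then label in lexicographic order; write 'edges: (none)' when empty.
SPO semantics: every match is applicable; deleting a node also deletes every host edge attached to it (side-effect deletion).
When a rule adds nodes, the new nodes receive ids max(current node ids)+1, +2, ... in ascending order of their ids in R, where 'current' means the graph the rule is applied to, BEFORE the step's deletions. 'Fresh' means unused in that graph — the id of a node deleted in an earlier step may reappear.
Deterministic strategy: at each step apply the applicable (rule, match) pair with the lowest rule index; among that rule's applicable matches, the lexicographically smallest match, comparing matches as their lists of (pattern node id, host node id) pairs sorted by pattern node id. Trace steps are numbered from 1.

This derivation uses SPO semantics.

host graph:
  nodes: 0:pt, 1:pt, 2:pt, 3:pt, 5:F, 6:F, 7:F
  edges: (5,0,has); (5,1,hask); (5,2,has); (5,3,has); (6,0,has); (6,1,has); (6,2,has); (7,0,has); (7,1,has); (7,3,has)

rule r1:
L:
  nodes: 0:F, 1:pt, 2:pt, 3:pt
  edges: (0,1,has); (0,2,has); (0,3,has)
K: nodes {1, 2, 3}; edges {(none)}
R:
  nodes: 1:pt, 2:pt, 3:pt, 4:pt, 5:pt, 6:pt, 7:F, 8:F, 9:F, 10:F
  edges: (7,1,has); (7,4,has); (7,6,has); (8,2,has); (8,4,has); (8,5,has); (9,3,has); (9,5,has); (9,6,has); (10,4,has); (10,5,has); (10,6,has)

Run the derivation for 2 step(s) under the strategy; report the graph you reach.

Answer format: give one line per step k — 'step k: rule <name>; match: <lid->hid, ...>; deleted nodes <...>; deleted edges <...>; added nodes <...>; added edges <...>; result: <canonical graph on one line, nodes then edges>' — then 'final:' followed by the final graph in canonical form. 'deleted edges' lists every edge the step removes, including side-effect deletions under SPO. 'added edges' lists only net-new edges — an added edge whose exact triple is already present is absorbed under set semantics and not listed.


step 1: rule r1; match: 0->5, 1->0, 2->2, 3->3; deleted nodes 5; deleted edges (5,0,has); (5,1,hask); (5,2,has); (5,3,has); added nodes 8, 9, 10, 11, 12, 13, 14; added edges (11,0,has); (11,8,has); (11,10,has); (12,2,has); (12,8,has); (12,9,has); (13,3,has); (13,9,has); (13,10,has); (14,8,has); (14,9,has); (14,10,has); result: nodes: 0:pt, 1:pt, 2:pt, 3:pt, 6:F, 7:F, 8:pt, 9:pt, 10:pt, 11:F, 12:F, 13:F, 14:F edges: (6,0,has); (6,1,has); (6,2,has); (7,0,has); (7,1,has); (7,3,has); (11,0,has); (11,8,has); (11,10,has); (12,2,has); (12,8,has); (12,9,has); (13,3,has); (13,9,has); (13,10,has); (14,8,has); (14,9,has); (14,10,has)
step 2: rule r1; match: 0->6, 1->0, 2->1, 3->2; deleted nodes 6; deleted edges (6,0,has); (6,1,has); (6,2,has); added nodes 15, 16, 17, 18, 19, 20, 21; added edges (18,0,has); (18,15,has); (18,17,has); (19,1,has); (19,15,has); (19,16,has); (20,2,has); (20,16,has); (20,17,has); (21,15,has); (21,16,has); (21,17,has); result: nodes: 0:pt, 1:pt, 2:pt, 3:pt, 7:F, 8:pt, 9:pt, 10:pt, 11:F, 12:F, 13:F, 14:F, 15:pt, 16:pt, 17:pt, 18:F, 19:F, 20:F, 21:F edges: (7,0,has); (7,1,has); (7,3,has); (11,0,has); (11,8,has); (11,10,has); (12,2,has); (12,8,has); (12,9,has); (13,3,has); (13,9,has); (13,10,has); (14,8,has); (14,9,has); (14,10,has); (18,0,has); (18,15,has); (18,17,has); (19,1,has); (19,15,has); (19,16,has); (20,2,has); (20,16,has); (20,17,has); (21,15,has); (21,16,has); (21,17,has)
final:
nodes: 0:pt, 1:pt, 2:pt, 3:pt, 7:F, 8:pt, 9:pt, 10:pt, 11:F, 12:F, 13:F, 14:F, 15:pt, 16:pt, 17:pt, 18:F, 19:F, 20:F, 21:F
edges: (7,0,has); (7,1,has); (7,3,has); (11,0,has); (11,8,has); (11,10,has); (12,2,has); (12,8,has); (12,9,has); (13,3,has); (13,9,has); (13,10,has); (14,8,has); (14,9,has); (14,10,has); (18,0,has); (18,15,has); (18,17,has); (19,1,has); (19,15,has); (19,16,has); (20,2,has); (20,16,has); (20,17,has); (21,15,has); (21,16,has); (21,17,has)


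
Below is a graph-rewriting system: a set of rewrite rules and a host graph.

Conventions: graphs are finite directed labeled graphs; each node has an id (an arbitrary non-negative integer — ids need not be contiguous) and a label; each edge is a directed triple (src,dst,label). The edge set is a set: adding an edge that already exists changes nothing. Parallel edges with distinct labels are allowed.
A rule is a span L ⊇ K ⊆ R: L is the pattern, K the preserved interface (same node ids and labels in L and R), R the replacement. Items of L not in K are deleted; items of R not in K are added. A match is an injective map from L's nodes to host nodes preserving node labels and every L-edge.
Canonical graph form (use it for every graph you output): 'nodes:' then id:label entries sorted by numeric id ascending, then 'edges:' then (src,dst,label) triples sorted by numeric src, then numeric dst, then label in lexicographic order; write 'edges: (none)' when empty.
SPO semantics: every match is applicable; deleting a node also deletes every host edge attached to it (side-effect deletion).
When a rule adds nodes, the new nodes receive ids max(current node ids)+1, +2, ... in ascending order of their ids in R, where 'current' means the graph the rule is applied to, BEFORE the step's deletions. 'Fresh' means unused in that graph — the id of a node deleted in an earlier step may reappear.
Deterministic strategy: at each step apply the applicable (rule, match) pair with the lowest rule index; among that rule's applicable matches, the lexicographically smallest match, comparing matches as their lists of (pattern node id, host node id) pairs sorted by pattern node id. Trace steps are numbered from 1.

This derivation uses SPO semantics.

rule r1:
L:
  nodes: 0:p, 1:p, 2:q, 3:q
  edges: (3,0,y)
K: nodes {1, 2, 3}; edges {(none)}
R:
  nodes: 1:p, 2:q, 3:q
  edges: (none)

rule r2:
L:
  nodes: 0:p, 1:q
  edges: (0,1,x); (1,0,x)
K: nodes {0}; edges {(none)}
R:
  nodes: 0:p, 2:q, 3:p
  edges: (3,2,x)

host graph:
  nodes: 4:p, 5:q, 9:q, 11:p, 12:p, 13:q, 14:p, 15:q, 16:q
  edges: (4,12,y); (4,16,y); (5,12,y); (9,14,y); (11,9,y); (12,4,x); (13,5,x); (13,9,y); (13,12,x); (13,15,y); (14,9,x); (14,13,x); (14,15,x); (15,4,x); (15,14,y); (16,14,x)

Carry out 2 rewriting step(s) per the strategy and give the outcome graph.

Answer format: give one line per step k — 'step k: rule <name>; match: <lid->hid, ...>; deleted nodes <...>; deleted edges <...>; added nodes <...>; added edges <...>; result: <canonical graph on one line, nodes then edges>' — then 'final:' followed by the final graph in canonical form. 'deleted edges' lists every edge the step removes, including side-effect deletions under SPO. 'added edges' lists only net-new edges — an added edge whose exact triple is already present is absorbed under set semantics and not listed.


step 1: rule r1; match: 0->12, 1->4, 2->9, 3->5; deleted nodes 12; deleted edges (4,12,y); (5,12,y); (12,4,x); (13,12,x); added nodes (none); added edges (none); result: nodes: 4:p, 5:q, 9:q, 11:p, 13:q, 14:p, 15:q, 16:q edges: (4,16,y); (9,14,y); (11,9,y); (13,5,x); (13,9,y); (13,15,y); (14,9,x); (14,13,x); (14,15,x); (15,4,x); (15,14,y); (16,14,x)
step 2: rule r1; match: 0->14, 1->4, 2->5, 3->9; deleted nodes 14; deleted edges (9,14,y); (14,9,x); (14,13,x); (14,15,x); (15,14,y); (16,14,x); added nodes (none); added edges (none); result: nodes: 4:p, 5:q, 9:q, 11:p, 13:q, 15:q, 16:q edges: (4,16,y); (11,9,y); (13,5,x); (13,9,y); (13,15,y); (15,4,x)
final:
nodes: 4:p, 5:q, 9:q, 11:p, 13:q, 15:q, 16:q
edges: (4,16,y); (11,9,y); (13,5,x); (13,9,y); (13,15,y); (15,4,x)


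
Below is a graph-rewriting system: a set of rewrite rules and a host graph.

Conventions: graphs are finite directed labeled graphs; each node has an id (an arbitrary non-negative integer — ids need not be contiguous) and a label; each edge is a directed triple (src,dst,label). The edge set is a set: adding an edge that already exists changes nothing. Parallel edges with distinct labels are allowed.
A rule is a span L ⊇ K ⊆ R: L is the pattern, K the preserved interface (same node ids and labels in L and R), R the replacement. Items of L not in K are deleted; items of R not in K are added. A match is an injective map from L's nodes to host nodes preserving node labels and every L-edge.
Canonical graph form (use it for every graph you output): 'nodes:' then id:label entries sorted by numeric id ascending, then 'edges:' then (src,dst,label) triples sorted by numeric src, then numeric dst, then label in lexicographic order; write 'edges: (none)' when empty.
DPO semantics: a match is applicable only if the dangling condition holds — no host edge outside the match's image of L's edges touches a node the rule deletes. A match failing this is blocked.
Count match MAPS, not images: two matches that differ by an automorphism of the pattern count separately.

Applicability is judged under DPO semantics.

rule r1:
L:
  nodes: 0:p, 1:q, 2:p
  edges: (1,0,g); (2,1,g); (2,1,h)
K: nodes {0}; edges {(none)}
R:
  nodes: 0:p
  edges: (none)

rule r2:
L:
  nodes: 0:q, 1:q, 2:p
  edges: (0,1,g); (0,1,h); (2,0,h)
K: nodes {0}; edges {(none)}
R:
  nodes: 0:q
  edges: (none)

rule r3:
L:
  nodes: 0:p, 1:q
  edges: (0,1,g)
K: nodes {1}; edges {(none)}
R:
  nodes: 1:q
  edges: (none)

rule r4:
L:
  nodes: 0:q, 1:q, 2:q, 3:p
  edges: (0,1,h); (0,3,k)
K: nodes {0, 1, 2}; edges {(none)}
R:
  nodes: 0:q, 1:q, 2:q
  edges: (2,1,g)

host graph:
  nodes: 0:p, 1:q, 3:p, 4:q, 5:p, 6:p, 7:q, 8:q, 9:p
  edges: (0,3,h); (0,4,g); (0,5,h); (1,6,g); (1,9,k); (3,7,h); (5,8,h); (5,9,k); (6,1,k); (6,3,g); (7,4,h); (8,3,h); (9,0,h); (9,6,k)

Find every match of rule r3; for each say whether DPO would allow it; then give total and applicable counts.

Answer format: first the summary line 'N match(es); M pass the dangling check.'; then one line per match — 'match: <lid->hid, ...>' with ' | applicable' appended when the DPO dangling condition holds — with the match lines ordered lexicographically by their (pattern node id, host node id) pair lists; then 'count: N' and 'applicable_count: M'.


1 match(es); 0 pass the dangling check.
match: 0->0, 1->4
count: 1
applicable_count: 0


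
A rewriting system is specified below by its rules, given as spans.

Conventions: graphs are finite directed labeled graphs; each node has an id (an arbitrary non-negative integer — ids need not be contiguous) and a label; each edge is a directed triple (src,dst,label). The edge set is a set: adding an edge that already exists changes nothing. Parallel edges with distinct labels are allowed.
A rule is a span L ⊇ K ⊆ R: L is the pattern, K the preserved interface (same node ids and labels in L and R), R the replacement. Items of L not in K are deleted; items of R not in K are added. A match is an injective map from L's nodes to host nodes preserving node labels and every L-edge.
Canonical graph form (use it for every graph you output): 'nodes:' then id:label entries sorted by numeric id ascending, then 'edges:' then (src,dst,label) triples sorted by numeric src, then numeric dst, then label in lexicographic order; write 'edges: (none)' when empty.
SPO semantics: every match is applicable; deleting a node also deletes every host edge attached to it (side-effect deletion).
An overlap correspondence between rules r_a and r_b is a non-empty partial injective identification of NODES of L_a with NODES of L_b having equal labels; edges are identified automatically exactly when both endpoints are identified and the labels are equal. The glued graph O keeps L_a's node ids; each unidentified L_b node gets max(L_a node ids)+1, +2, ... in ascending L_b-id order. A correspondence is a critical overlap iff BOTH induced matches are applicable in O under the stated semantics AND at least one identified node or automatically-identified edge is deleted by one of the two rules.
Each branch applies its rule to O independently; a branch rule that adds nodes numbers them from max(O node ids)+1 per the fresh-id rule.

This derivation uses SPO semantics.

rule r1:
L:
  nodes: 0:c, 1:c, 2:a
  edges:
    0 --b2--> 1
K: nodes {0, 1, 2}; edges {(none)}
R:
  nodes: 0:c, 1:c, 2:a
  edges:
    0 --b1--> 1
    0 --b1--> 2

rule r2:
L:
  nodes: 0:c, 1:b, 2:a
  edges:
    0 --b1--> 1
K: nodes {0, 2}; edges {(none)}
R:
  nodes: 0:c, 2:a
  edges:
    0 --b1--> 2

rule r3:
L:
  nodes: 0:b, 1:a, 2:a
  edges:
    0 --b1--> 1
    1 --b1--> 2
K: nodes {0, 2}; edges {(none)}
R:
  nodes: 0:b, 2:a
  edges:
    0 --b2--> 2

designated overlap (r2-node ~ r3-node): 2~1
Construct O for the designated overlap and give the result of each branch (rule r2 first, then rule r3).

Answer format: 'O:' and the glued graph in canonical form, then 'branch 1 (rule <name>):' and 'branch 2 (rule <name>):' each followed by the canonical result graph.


O:
nodes: 0:c, 1:b, 2:a, 3:b, 4:a
edges: (0,1,b1); (2,4,b1); (3,2,b1)
branch 1 (rule r2):
nodes: 0:c, 2:a, 3:b, 4:a
edges: (0,2,b1); (2,4,b1); (3,2,b1)
branch 2 (rule r3):
nodes: 0:c, 1:b, 3:b, 4:a
edges: (0,1,b1); (3,4,b2)


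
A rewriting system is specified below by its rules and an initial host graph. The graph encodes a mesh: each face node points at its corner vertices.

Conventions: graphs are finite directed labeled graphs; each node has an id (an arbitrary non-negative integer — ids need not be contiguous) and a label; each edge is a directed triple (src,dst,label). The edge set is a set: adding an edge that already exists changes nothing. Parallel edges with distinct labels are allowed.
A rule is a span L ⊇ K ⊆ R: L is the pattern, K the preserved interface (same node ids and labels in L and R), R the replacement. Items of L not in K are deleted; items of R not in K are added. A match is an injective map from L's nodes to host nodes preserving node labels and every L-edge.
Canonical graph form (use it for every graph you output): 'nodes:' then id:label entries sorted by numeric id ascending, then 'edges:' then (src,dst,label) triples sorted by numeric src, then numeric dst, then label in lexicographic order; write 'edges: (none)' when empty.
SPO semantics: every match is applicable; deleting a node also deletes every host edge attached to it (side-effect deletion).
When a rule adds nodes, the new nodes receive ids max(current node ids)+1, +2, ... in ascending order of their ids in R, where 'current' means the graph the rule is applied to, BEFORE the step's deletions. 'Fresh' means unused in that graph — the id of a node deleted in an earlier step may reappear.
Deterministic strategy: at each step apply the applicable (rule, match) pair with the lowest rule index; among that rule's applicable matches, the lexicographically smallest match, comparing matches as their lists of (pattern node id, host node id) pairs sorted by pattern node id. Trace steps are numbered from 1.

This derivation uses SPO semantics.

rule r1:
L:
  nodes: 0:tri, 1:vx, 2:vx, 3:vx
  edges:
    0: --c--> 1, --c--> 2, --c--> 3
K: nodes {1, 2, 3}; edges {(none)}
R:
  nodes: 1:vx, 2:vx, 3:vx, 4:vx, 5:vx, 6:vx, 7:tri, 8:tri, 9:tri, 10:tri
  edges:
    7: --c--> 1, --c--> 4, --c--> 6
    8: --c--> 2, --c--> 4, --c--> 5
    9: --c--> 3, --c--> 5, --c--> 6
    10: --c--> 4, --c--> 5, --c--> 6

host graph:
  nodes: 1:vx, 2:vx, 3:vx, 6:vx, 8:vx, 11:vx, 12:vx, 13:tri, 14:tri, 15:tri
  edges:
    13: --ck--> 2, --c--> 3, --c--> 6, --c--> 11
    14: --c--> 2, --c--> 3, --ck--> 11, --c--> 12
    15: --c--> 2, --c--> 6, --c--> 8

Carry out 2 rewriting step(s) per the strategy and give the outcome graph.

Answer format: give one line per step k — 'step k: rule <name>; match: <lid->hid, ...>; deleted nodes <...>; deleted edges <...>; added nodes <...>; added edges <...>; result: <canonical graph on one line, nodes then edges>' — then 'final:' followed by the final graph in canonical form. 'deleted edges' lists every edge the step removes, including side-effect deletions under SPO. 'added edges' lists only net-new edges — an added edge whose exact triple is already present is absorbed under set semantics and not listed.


step 1: rule r1; match: 0->13, 1->3, 2->6, 3->11; deleted nodes 13; deleted edges (13,2,ck); (13,3,c); (13,6,c); (13,11,c); added nodes 16, 17, 18, 19, 20, 21, 22; added edges (19,3,c); (19,16,c); (19,18,c); (20,6,c); (20,16,c); (20,17,c); (21,11,c); (21,17,c); (21,18,c); (22,16,c); (22,17,c); (22,18,c); result: nodes: 1:vx, 2:vx, 3:vx, 6:vx, 8:vx, 11:vx, 12:vx, 14:tri, 15:tri, 16:vx, 17:vx, 18:vx, 19:tri, 20:tri, 21:tri, 22:tri edges: (14,2,c); (14,3,c); (14,11,ck); (14,12,c); (15,2,c); (15,6,c); (15,8,c); (19,3,c); (19,16,c); (19,18,c); (20,6,c); (20,16,c); (20,17,c); (21,11,c); (21,17,c); (21,18,c); (22,16,c); (22,17,c); (22,18,c)
step 2: rule r1; match: 0->14, 1->2, 2->3, 3->12; deleted nodes 14; deleted edges (14,2,c); (14,3,c); (14,11,ck); (14,12,c); added nodes 23, 24, 25, 26, 27, 28, 29; added edges (26,2,c); (26,23,c); (26,25,c); (27,3,c); (27,23,c); (27,24,c); (28,12,c); (28,24,c); (28,25,c); (29,23,c); (29,24,c); (29,25,c); result: nodes: 1:vx, 2:vx, 3:vx, 6:vx, 8:vx, 11:vx, 12:vx, 15:tri, 16:vx, 17:vx, 18:vx, 19:tri, 20:tri, 21:tri, 22:tri, 23:vx, 24:vx, 25:vx, 26:tri, 27:tri, 28:tri, 29:tri edges: (15,2,c); (15,6,c); (15,8,c); (19,3,c); (19,16,c); (19,18,c); (20,6,c); (20,16,c); (20,17,c); (21,11,c); (21,17,c); (21,18,c); (22,16,c); (22,17,c); (22,18,c); (26,2,c); (26,23,c); (26,25,c); (27,3,c); (27,23,c); (27,24,c); (28,12,c); (28,24,c); (28,25,c); (29,23,c); (29,24,c); (29,25,c)
final:
nodes: 1:vx, 2:vx, 3:vx, 6:vx, 8:vx, 11:vx, 12:vx, 15:tri, 16:vx, 17:vx, 18:vx, 19:tri, 20:tri, 21:tri, 22:tri, 23:vx, 24:vx, 25:vx, 26:tri, 27:tri, 28:tri, 29:tri
edges: (15,2,c); (15,6,c); (15,8,c); (19,3,c); (19,16,c); (19,18,c); (20,6,c); (20,16,c); (20,17,c); (21,11,c); (21,17,c); (21,18,c); (22,16,c); (22,17,c); (22,18,c); (26,2,c); (26,23,c); (26,25,c); (27,3,c); (27,23,c); (27,24,c); (28,12,c); (28,24,c); (28,25,c); (29,23,c); (29,24,c); (29,25,c)


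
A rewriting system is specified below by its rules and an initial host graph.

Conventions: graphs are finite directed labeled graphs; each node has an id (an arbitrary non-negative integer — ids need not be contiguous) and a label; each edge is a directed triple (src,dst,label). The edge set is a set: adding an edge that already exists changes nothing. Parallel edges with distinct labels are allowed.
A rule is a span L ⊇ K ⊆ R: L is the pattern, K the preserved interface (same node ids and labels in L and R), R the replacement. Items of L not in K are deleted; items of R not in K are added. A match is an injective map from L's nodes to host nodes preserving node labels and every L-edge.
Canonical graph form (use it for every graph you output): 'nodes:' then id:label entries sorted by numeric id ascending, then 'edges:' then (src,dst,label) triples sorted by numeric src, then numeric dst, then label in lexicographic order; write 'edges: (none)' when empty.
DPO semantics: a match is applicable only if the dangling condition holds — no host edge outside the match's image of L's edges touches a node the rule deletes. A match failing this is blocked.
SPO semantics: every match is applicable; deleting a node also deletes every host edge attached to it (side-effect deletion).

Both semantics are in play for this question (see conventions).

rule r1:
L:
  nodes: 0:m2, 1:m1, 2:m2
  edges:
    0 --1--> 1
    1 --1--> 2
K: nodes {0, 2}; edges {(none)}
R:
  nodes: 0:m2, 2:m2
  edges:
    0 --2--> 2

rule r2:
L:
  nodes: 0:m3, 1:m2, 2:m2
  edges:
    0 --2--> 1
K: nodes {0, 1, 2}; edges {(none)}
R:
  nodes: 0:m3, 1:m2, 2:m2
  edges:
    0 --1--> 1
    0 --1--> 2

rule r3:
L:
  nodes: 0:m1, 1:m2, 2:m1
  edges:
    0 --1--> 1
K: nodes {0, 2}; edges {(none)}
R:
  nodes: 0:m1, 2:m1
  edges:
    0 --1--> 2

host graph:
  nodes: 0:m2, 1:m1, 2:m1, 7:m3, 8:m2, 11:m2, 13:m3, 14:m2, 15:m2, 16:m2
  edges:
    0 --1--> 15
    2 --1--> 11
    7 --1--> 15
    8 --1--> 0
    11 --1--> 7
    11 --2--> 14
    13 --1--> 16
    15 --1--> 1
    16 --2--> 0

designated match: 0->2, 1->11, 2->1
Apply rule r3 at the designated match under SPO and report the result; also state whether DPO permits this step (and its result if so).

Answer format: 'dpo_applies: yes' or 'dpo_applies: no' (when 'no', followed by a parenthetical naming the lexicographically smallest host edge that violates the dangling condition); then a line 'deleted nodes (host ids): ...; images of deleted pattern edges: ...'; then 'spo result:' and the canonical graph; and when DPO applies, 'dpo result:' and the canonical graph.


dpo_applies: no
(the rule deletes node 11, which keeps host edge (11,7,1) outside the match image — the dangling condition fails, DPO blocks; SPO proceeds and side-deletes such edges)
deleted nodes (host ids): 11; images of deleted pattern edges: (2,11,1)
spo result:
nodes: 0:m2, 1:m1, 2:m1, 7:m3, 8:m2, 13:m3, 14:m2, 15:m2, 16:m2
edges: (0,15,1); (2,1,1); (7,15,1); (8,0,1); (13,16,1); (15,1,1); (16,0,2)
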